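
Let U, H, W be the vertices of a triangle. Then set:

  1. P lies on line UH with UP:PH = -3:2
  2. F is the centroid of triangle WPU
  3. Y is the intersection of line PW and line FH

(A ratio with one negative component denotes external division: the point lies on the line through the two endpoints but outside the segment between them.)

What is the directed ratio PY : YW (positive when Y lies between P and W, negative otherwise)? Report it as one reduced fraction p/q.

PY:YW = 2

Choose coordinates U = (0, 0), H = (1, 0), W = (0, 1).
1. P lies on line UH with UP:PH = -3:2 ⇒ P = (3, 0)
2. F is the centroid of triangle WPU ⇒ F = (1, 1/3)
3. Y is the intersection of line PW and line FH ⇒ Y = (1, 2/3)
Y = P + t·(W−P) with t = 2/3, so PY:YW = t:(1−t) = 2/3:1/3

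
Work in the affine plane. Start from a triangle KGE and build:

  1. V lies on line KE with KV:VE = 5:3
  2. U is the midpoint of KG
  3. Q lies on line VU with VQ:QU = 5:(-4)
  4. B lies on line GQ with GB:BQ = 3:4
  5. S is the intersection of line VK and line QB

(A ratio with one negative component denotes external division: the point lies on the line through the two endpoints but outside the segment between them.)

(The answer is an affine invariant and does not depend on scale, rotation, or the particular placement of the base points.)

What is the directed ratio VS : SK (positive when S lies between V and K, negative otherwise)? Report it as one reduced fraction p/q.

Set K = (0, 0), G = (1, 0), E = (0, 1); any affine frame gives the same invariant.
1. V lies on line KE with KV:VE = 5:3 ⇒ V = (0, 5/8)
2. U is the midpoint of KG ⇒ U = (1/2, 0)
3. Q lies on line VU with VQ:QU = 5:(-4) ⇒ Q = (5/2, -5/2)
4. B lies on line GQ with GB:BQ = 3:4 ⇒ B = (23/14, -15/14)
5. S is the intersection of line VK and line QB ⇒ S = (0, 5/3)
S = V + t·(K−V) with t = -5/3, so VS:SK = t:(1−t) = -5/3:8/3

VS:SK = -5/8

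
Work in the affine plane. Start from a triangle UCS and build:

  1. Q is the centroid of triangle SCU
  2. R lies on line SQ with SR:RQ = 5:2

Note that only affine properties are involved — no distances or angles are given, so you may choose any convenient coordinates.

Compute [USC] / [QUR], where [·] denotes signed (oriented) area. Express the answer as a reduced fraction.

[USC]:[QUR] = 21/2

Assign U = (0, 0), C = (1, 0), S = (0, 1) — the answer is frame-independent, so this choice is without loss of generality.
1. Q is the centroid of triangle SCU ⇒ Q = (1/3, 1/3)
2. R lies on line SQ with SR:RQ = 5:2 ⇒ R = (5/21, 11/21)
2·[USC] = -1, 2·[QUR] = -2/21
[USC]:[QUR] = -1:-2/21 = 21/2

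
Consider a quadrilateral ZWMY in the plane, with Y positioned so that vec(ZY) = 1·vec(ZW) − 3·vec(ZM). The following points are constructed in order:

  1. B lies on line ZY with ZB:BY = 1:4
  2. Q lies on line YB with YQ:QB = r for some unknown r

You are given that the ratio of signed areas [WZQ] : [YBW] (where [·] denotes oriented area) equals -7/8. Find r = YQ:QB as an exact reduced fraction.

r = 3/5

Set Z = (0, 0), W = (1, 0), M = (0, 1), Y = (1, -3); any affine frame gives the same invariant.
1. B lies on line ZY with ZB:BY = 1:4 ⇒ B = (1/5, -3/5)
2. With YQ:QB = r, write λ = r/(r+1) so Q = Y + λ·(B−Y); Q is affine-linear in λ
Every point depending on Q is an affine combination of Q and λ-independent points, so each such coordinate is linear in λ; the λ² term in each signed area is a multiple of (B−Y)×(B−Y) = 0, so 2·[WZQ] and 2·[YBW] are each linear in λ. Evaluating at λ=0 and λ=1:
  2·[WZQ] = -12/5·λ + 3,   2·[YBW] = -12/5
So [WZQ]:[YBW] = (-12/5·λ + 3) / (-12/5). Setting this equal to -7/8:
  -12/5·λ + 3 = -7/8·(-12/5)  ⇒  λ = 3/8
Then r = λ/(1−λ) = (3/8)/(5/8) = 3/5. Check: with r = 3/5, Q = (7/10, -21/10) and [WZQ]:[YBW] = -7/8 as required.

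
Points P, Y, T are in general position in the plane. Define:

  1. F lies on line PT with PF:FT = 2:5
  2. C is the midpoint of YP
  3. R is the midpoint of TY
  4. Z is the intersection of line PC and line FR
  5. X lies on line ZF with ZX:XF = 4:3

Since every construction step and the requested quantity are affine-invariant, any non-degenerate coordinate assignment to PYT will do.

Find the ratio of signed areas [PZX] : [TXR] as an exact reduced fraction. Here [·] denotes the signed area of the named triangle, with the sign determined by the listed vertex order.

[PZX]:[TXR] = -32/165

Set P = (0, 0), Y = (1, 0), T = (0, 1); any affine frame gives the same invariant.
1. F lies on line PT with PF:FT = 2:5 ⇒ F = (0, 2/7)
2. C is the midpoint of YP ⇒ C = (1/2, 0)
3. R is the midpoint of TY ⇒ R = (1/2, 1/2)
4. Z is the intersection of line PC and line FR ⇒ Z = (-2/3, 0)
5. X lies on line ZF with ZX:XF = 4:3 ⇒ X = (-2/7, 8/49)
2·[PZX] = -16/147, 2·[TXR] = 55/98
[PZX]:[TXR] = -16/147:55/98 = -32/165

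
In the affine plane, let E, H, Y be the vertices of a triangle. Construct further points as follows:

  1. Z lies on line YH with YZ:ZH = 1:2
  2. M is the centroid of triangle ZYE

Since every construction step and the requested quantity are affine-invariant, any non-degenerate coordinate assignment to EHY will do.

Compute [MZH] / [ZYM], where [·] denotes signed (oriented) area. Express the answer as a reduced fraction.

Work in coordinates with E = (0, 0), H = (1, 0), Y = (0, 1).
1. Z lies on line YH with YZ:ZH = 1:2 ⇒ Z = (1/3, 2/3)
2. M is the centroid of triangle ZYE ⇒ M = (1/9, 5/9)
2·[MZH] = -2/9, 2·[ZYM] = 1/9
[MZH]:[ZYM] = -2/9:1/9 = -2

[MZH]:[ZYM] = -2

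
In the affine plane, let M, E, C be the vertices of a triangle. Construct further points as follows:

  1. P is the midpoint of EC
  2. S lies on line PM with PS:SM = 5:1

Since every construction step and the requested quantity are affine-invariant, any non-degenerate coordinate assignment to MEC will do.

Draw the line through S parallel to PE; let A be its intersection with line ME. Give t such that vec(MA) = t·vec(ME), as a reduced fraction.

t = 1/6

Choose coordinates M = (0, 0), E = (1, 0), C = (0, 1).
1. P is the midpoint of EC ⇒ P = (1/2, 1/2)
2. S lies on line PM with PS:SM = 5:1 ⇒ S = (1/12, 1/12)
through S parallel to PE: direction (1/2, -1/2); meets ME at A = (1/6, 0)
A = M + t·(E−M) with t = 1/6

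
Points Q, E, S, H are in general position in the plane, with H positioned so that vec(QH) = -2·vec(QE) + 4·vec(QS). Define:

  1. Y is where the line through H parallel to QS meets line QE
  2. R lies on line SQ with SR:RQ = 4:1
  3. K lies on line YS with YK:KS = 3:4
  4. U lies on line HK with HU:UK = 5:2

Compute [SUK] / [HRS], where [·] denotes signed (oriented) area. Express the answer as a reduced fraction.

[SUK]:[HRS] = 40/49

Set Q = (0, 0), E = (1, 0), S = (0, 1), H = (-2, 4); any affine frame gives the same invariant.
1. Y is where the line through H parallel to QS meets line QE ⇒ Y = (-2, 0)
2. R lies on line SQ with SR:RQ = 4:1 ⇒ R = (0, 1/5)
3. K lies on line YS with YK:KS = 3:4 ⇒ K = (-8/7, 3/7)
4. U lies on line HK with HU:UK = 5:2 ⇒ U = (-68/49, 71/49)
2·[SUK] = 64/49, 2·[HRS] = 8/5
[SUK]:[HRS] = 64/49:8/5 = 40/49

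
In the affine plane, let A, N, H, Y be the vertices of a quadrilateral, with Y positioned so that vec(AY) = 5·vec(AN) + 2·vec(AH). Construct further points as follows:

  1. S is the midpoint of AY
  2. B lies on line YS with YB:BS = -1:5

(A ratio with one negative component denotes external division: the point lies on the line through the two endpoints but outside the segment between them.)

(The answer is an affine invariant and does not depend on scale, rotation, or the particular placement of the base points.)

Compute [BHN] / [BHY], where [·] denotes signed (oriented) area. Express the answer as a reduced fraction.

Choose coordinates A = (0, 0), N = (1, 0), H = (0, 1), Y = (5, 2).
1. S is the midpoint of AY ⇒ S = (5/2, 1)
2. B lies on line YS with YB:BS = -1:5 ⇒ B = (45/8, 9/4)
2·[BHN] = 55/8, 2·[BHY] = 5/8
[BHN]:[BHY] = 55/8:5/8 = 11

[BHN]:[BHY] = 11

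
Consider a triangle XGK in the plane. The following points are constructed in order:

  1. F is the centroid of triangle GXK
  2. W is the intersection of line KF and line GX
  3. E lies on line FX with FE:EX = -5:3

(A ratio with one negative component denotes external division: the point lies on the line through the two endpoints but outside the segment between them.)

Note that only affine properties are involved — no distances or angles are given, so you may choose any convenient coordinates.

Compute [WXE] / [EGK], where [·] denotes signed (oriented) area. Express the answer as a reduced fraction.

Set X = (0, 0), G = (1, 0), K = (0, 1); any affine frame gives the same invariant.
1. F is the centroid of triangle GXK ⇒ F = (1/3, 1/3)
2. W is the intersection of line KF and line GX ⇒ W = (1/2, 0)
3. E lies on line FX with FE:EX = -5:3 ⇒ E = (-1/2, -1/2)
2·[WXE] = 1/4, 2·[EGK] = 2
[WXE]:[EGK] = 1/4:2 = 1/8

[WXE]:[EGK] = 1/8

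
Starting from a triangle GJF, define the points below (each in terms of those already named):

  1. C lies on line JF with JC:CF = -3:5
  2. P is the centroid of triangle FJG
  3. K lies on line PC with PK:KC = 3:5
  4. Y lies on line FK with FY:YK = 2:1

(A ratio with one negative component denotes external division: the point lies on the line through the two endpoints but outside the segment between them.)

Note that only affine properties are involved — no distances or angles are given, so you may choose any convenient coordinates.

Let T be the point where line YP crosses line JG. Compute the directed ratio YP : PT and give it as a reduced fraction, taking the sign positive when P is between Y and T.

Choose coordinates G = (0, 0), J = (1, 0), F = (0, 1).
1. C lies on line JF with JC:CF = -3:5 ⇒ C = (5/2, -3/2)
2. P is the centroid of triangle FJG ⇒ P = (1/3, 1/3)
3. K lies on line PC with PK:KC = 3:5 ⇒ K = (55/48, -17/48)
4. Y lies on line FK with FY:YK = 2:1 ⇒ Y = (55/72, 7/72)
line YP meets JG at T = (16/17, 0)
P = Y + t·(T−Y) with t = -17/7, so YP:PT = -17/7:24/7

YP:PT = -17/24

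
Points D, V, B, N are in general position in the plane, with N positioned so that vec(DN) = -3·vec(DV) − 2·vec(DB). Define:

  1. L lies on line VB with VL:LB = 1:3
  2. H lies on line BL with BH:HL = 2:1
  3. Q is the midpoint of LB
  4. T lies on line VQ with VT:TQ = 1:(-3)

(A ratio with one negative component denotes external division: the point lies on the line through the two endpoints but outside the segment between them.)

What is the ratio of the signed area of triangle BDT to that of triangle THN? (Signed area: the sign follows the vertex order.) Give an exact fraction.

[BDT]:[THN] = 7/26

Work in coordinates with D = (0, 0), V = (1, 0), B = (0, 1), N = (-3, -2).
1. L lies on line VB with VL:LB = 1:3 ⇒ L = (3/4, 1/4)
2. H lies on line BL with BH:HL = 2:1 ⇒ H = (1/2, 1/2)
3. Q is the midpoint of LB ⇒ Q = (3/8, 5/8)
4. T lies on line VQ with VT:TQ = 1:(-3) ⇒ T = (21/16, -5/16)
2·[BDT] = 21/16, 2·[THN] = 39/8
[BDT]:[THN] = 21/16:39/8 = 7/26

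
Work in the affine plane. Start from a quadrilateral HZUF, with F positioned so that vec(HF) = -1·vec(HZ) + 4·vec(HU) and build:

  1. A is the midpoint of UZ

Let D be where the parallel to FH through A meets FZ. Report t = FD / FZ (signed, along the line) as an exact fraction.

t = 5/8

Assign H = (0, 0), Z = (1, 0), U = (0, 1), F = (-1, 4) — the answer is frame-independent, so this choice is without loss of generality.
1. A is the midpoint of UZ ⇒ A = (1/2, 1/2)
through A parallel to FH: direction (1, -4); meets FZ at D = (1/4, 3/2)
D = F + t·(Z−F) with t = 5/8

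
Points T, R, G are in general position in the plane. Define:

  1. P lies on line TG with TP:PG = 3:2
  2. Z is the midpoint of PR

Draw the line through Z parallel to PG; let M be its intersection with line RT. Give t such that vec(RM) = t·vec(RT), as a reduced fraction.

t = 1/2

Work in coordinates with T = (0, 0), R = (1, 0), G = (0, 1).
1. P lies on line TG with TP:PG = 3:2 ⇒ P = (0, 3/5)
2. Z is the midpoint of PR ⇒ Z = (1/2, 3/10)
through Z parallel to PG: direction (0, 2/5); meets RT at M = (1/2, 0)
M = R + t·(T−R) with t = 1/2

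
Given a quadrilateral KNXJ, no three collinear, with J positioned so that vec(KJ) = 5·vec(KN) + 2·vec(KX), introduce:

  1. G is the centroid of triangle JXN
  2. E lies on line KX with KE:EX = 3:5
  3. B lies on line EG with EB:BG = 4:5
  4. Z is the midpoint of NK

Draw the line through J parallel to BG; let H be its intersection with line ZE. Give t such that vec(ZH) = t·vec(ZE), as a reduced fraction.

t = 19/17

Assign K = (0, 0), N = (1, 0), X = (0, 1), J = (5, 2) — the answer is frame-independent, so this choice is without loss of generality.
1. G is the centroid of triangle JXN ⇒ G = (2, 1)
2. E lies on line KX with KE:EX = 3:5 ⇒ E = (0, 3/8)
3. B lies on line EG with EB:BG = 4:5 ⇒ B = (8/9, 47/72)
4. Z is the midpoint of NK ⇒ Z = (1/2, 0)
through J parallel to BG: direction (10/9, 25/72); meets ZE at H = (-1/17, 57/136)
H = Z + t·(E−Z) with t = 19/17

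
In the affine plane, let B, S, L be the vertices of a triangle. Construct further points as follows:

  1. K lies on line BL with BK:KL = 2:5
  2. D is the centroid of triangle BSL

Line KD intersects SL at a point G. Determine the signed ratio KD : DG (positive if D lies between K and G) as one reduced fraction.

Assign B = (0, 0), S = (1, 0), L = (0, 1) — the answer is frame-independent, so this choice is without loss of generality.
1. K lies on line BL with BK:KL = 2:5 ⇒ K = (0, 2/7)
2. D is the centroid of triangle BSL ⇒ D = (1/3, 1/3)
line KD meets SL at G = (5/8, 3/8)
D = K + t·(G−K) with t = 8/15, so KD:DG = 8/15:7/15

KD:DG = 8/7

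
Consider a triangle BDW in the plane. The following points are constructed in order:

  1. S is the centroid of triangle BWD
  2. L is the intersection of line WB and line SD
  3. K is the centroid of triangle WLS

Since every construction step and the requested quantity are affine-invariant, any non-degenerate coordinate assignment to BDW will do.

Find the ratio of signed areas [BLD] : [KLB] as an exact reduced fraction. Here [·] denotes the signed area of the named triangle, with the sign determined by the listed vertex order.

Set B = (0, 0), D = (1, 0), W = (0, 1); any affine frame gives the same invariant.
1. S is the centroid of triangle BWD ⇒ S = (1/3, 1/3)
2. L is the intersection of line WB and line SD ⇒ L = (0, 1/2)
3. K is the centroid of triangle WLS ⇒ K = (1/9, 11/18)
2·[BLD] = -1/2, 2·[KLB] = 1/18
[BLD]:[KLB] = -1/2:1/18 = -9

[BLD]:[KLB] = -9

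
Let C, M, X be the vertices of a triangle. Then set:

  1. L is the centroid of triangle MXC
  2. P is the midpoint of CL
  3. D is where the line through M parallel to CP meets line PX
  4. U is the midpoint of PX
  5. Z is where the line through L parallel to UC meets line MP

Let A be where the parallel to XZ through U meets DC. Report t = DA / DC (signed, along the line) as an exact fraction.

Work in coordinates with C = (0, 0), M = (1, 0), X = (0, 1).
1. L is the centroid of triangle MXC ⇒ L = (1/3, 1/3)
2. P is the midpoint of CL ⇒ P = (1/6, 1/6)
3. D is where the line through M parallel to CP meets line PX ⇒ D = (1/3, -2/3)
4. U is the midpoint of PX ⇒ U = (1/12, 7/12)
5. Z is where the line through L parallel to UC meets line MP ⇒ Z = (11/36, 5/36)
through U parallel to XZ: direction (11/36, -31/36); meets DC at A = (1, -2)
A = D + t·(C−D) with t = -2

t = -2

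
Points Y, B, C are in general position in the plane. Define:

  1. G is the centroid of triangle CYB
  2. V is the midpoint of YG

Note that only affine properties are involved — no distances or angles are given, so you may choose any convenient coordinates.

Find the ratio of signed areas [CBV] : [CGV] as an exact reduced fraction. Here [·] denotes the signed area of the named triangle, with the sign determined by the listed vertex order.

Choose coordinates Y = (0, 0), B = (1, 0), C = (0, 1).
1. G is the centroid of triangle CYB ⇒ G = (1/3, 1/3)
2. V is the midpoint of YG ⇒ V = (1/6, 1/6)
2·[CBV] = -2/3, 2·[CGV] = -1/6
[CBV]:[CGV] = -2/3:-1/6 = 4

[CBV]:[CGV] = 4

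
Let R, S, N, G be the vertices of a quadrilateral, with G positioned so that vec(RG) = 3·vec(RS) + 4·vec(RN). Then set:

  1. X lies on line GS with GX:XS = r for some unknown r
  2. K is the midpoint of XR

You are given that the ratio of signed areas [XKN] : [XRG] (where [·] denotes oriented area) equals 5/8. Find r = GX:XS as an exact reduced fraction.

r = 3/4

Choose coordinates R = (0, 0), S = (1, 0), N = (0, 1), G = (3, 4).
1. With GX:XS = r, write λ = r/(r+1) so X = G + λ·(S−G); X is affine-linear in λ
2. K is the midpoint of XR ⇒ K is an affine combination of earlier points and hence also affine-linear in λ
Every point depending on X is an affine combination of X and λ-independent points, so each such coordinate is linear in λ; the λ² term in each signed area is a multiple of (S−G)×(S−G) = 0, so 2·[XKN] and 2·[XRG] are each linear in λ. Evaluating at λ=0 and λ=1:
  2·[XKN] = λ − 3/2,   2·[XRG] = -4·λ
So [XKN]:[XRG] = (λ − 3/2) / (-4·λ). Setting this equal to 5/8:
  λ − 3/2 = 5/8·(-4·λ)  ⇒  λ = 3/7
Then r = λ/(1−λ) = (3/7)/(4/7) = 3/4. Check: with r = 3/4, X = (15/7, 16/7) and [XKN]:[XRG] = 5/8 as required.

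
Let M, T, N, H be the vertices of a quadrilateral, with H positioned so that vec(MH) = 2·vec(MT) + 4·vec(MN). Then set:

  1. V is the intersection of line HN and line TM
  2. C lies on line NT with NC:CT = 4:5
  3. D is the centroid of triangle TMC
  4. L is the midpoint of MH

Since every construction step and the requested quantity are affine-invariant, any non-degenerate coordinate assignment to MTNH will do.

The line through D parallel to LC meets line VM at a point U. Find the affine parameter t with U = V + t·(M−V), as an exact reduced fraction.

t = 21/13

Work in coordinates with M = (0, 0), T = (1, 0), N = (0, 1), H = (2, 4).
1. V is the intersection of line HN and line TM ⇒ V = (-2/3, 0)
2. C lies on line NT with NC:CT = 4:5 ⇒ C = (4/9, 5/9)
3. D is the centroid of triangle TMC ⇒ D = (13/27, 5/27)
4. L is the midpoint of MH ⇒ L = (1, 2)
through D parallel to LC: direction (-5/9, -13/9); meets VM at U = (16/39, 0)
U = V + t·(M−V) with t = 21/13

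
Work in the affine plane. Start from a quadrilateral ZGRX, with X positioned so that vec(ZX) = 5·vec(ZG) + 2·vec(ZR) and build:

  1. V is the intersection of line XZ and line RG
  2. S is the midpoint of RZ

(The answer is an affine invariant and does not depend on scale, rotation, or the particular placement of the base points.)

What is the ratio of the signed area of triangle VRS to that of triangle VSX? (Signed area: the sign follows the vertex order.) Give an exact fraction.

Assign Z = (0, 0), G = (1, 0), R = (0, 1), X = (5, 2) — the answer is frame-independent, so this choice is without loss of generality.
1. V is the intersection of line XZ and line RG ⇒ V = (5/7, 2/7)
2. S is the midpoint of RZ ⇒ S = (0, 1/2)
2·[VRS] = 5/14, 2·[VSX] = -15/7
[VRS]:[VSX] = 5/14:-15/7 = -1/6

[VRS]:[VSX] = -1/6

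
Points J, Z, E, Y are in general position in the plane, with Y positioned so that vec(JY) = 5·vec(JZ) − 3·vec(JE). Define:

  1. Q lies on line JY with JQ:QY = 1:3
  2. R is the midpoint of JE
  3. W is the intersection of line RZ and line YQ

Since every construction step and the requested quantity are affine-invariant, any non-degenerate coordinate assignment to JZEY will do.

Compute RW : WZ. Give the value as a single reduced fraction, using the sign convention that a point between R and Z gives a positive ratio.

RW:WZ = -5/6

Choose coordinates J = (0, 0), Z = (1, 0), E = (0, 1), Y = (5, -3).
1. Q lies on line JY with JQ:QY = 1:3 ⇒ Q = (5/4, -3/4)
2. R is the midpoint of JE ⇒ R = (0, 1/2)
3. W is the intersection of line RZ and line YQ ⇒ W = (-5, 3)
W = R + t·(Z−R) with t = -5, so RW:WZ = t:(1−t) = -5:6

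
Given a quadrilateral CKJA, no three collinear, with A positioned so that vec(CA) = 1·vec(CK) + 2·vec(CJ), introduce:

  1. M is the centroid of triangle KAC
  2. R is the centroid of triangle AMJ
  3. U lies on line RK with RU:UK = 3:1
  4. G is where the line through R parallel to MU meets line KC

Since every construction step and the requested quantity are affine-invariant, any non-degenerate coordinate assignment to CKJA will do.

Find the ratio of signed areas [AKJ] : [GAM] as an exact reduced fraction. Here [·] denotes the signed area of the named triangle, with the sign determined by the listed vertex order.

Assign C = (0, 0), K = (1, 0), J = (0, 1), A = (1, 2) — the answer is frame-independent, so this choice is without loss of generality.
1. M is the centroid of triangle KAC ⇒ M = (2/3, 2/3)
2. R is the centroid of triangle AMJ ⇒ R = (5/9, 11/9)
3. U lies on line RK with RU:UK = 3:1 ⇒ U = (8/9, 11/36)
4. G is where the line through R parallel to MU meets line KC ⇒ G = (17/13, 0)
2·[AKJ] = -2, 2·[GAM] = 14/13
[AKJ]:[GAM] = -2:14/13 = -13/7

[AKJ]:[GAM] = -13/7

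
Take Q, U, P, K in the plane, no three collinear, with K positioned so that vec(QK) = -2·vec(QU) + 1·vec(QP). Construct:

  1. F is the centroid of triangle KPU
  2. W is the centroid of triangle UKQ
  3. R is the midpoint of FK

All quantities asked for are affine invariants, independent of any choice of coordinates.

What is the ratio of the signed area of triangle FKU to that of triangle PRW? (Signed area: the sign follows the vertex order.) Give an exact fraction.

Choose coordinates Q = (0, 0), U = (1, 0), P = (0, 1), K = (-2, 1).
1. F is the centroid of triangle KPU ⇒ F = (-1/3, 2/3)
2. W is the centroid of triangle UKQ ⇒ W = (-1/3, 1/3)
3. R is the midpoint of FK ⇒ R = (-7/6, 5/6)
2·[FKU] = 2/3, 2·[PRW] = 13/18
[FKU]:[PRW] = 2/3:13/18 = 12/13

[FKU]:[PRW] = 12/13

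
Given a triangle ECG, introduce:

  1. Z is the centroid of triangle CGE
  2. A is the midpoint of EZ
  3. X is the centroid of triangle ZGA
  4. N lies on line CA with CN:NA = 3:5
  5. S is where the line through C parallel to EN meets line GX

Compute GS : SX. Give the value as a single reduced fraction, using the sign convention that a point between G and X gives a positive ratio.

GS:SX = -36/19

Assign E = (0, 0), C = (1, 0), G = (0, 1) — the answer is frame-independent, so this choice is without loss of generality.
1. Z is the centroid of triangle CGE ⇒ Z = (1/3, 1/3)
2. A is the midpoint of EZ ⇒ A = (1/6, 1/6)
3. X is the centroid of triangle ZGA ⇒ X = (1/6, 1/2)
4. N lies on line CA with CN:NA = 3:5 ⇒ N = (11/16, 1/16)
5. S is where the line through C parallel to EN meets line GX ⇒ S = (6/17, -1/17)
S = G + t·(X−G) with t = 36/17, so GS:SX = t:(1−t) = 36/17:-19/17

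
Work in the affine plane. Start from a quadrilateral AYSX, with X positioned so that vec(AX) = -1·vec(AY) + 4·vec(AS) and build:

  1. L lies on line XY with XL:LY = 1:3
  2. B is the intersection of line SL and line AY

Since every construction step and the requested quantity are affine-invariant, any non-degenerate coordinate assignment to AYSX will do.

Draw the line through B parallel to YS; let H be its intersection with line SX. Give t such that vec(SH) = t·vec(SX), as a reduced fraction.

t = -3/8

Choose coordinates A = (0, 0), Y = (1, 0), S = (0, 1), X = (-1, 4).
1. L lies on line XY with XL:LY = 1:3 ⇒ L = (-1/2, 3)
2. B is the intersection of line SL and line AY ⇒ B = (1/4, 0)
through B parallel to YS: direction (-1, 1); meets SX at H = (3/8, -1/8)
H = S + t·(X−S) with t = -3/8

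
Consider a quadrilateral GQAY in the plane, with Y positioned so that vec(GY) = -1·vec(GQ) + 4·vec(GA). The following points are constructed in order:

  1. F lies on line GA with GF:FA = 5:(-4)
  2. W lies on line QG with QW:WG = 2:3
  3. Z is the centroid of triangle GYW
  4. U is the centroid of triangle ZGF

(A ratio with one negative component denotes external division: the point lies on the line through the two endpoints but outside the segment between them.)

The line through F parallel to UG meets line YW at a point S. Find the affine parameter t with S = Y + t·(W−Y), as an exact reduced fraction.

t = 97/144

Choose coordinates G = (0, 0), Q = (1, 0), A = (0, 1), Y = (-1, 4).
1. F lies on line GA with GF:FA = 5:(-4) ⇒ F = (0, 5)
2. W lies on line QG with QW:WG = 2:3 ⇒ W = (3/5, 0)
3. Z is the centroid of triangle GYW ⇒ Z = (-2/15, 4/3)
4. U is the centroid of triangle ZGF ⇒ U = (-2/45, 19/9)
through F parallel to UG: direction (2/45, -19/9); meets YW at S = (7/90, 47/36)
S = Y + t·(W−Y) with t = 97/144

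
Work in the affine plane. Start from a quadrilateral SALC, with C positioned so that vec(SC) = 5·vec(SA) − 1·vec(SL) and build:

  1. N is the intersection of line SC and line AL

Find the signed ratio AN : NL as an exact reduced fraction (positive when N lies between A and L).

AN:NL = -1/5

Assign S = (0, 0), A = (1, 0), L = (0, 1), C = (5, -1) — the answer is frame-independent, so this choice is without loss of generality.
1. N is the intersection of line SC and line AL ⇒ N = (5/4, -1/4)
N = A + t·(L−A) with t = -1/4, so AN:NL = t:(1−t) = -1/4:5/4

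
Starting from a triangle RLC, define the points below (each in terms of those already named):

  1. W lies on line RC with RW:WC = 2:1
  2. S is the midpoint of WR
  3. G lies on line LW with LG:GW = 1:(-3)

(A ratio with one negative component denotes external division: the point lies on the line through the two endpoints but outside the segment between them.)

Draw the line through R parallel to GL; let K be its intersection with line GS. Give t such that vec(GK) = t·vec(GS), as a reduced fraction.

Set R = (0, 0), L = (1, 0), C = (0, 1); any affine frame gives the same invariant.
1. W lies on line RC with RW:WC = 2:1 ⇒ W = (0, 2/3)
2. S is the midpoint of WR ⇒ S = (0, 1/3)
3. G lies on line LW with LG:GW = 1:(-3) ⇒ G = (3/2, -1/3)
through R parallel to GL: direction (-1/2, 1/3); meets GS at K = (-3/2, 1)
K = G + t·(S−G) with t = 2

t = 2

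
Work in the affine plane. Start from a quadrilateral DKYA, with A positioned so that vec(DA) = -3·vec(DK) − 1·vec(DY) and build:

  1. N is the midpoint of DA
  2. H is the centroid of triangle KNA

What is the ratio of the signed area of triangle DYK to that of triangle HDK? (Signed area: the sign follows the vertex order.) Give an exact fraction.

Choose coordinates D = (0, 0), K = (1, 0), Y = (0, 1), A = (-3, -1).
1. N is the midpoint of DA ⇒ N = (-3/2, -1/2)
2. H is the centroid of triangle KNA ⇒ H = (-7/6, -1/2)
2·[DYK] = -1, 2·[HDK] = -1/2
[DYK]:[HDK] = -1:-1/2 = 2

[DYK]:[HDK] = 2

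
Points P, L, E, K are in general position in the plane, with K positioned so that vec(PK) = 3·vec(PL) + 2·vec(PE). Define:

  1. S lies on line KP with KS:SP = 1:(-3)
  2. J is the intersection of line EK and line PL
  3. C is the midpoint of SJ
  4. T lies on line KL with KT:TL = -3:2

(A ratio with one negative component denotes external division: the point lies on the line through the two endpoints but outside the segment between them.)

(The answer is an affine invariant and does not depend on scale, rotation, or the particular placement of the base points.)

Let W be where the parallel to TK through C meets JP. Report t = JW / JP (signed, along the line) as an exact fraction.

t = 3/4

Work in coordinates with P = (0, 0), L = (1, 0), E = (0, 1), K = (3, 2).
1. S lies on line KP with KS:SP = 1:(-3) ⇒ S = (9/2, 3)
2. J is the intersection of line EK and line PL ⇒ J = (-3, 0)
3. C is the midpoint of SJ ⇒ C = (3/4, 3/2)
4. T lies on line KL with KT:TL = -3:2 ⇒ T = (-3, -4)
through C parallel to TK: direction (6, 6); meets JP at W = (-3/4, 0)
W = J + t·(P−J) with t = 3/4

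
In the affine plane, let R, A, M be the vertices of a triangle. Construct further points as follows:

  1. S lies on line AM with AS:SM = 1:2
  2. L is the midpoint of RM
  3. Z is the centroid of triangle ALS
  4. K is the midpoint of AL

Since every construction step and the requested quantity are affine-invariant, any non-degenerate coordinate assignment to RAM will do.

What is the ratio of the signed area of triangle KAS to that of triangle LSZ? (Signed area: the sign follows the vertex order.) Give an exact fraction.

Work in coordinates with R = (0, 0), A = (1, 0), M = (0, 1).
1. S lies on line AM with AS:SM = 1:2 ⇒ S = (2/3, 1/3)
2. L is the midpoint of RM ⇒ L = (0, 1/2)
3. Z is the centroid of triangle ALS ⇒ Z = (5/9, 5/18)
4. K is the midpoint of AL ⇒ K = (1/2, 1/4)
2·[KAS] = 1/12, 2·[LSZ] = -1/18
[KAS]:[LSZ] = 1/12:-1/18 = -3/2

[KAS]:[LSZ] = -3/2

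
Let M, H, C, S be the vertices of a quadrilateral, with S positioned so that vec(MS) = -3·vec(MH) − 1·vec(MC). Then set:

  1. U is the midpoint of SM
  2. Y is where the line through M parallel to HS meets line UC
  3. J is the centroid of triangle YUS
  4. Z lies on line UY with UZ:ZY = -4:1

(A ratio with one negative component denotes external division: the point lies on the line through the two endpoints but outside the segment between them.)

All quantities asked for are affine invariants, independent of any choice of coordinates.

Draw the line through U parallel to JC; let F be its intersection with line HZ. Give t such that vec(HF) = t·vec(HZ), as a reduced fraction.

Choose coordinates M = (0, 0), H = (1, 0), C = (0, 1), S = (-3, -1).
1. U is the midpoint of SM ⇒ U = (-3/2, -1/2)
2. Y is where the line through M parallel to HS meets line UC ⇒ Y = (-4/3, -1/3)
3. J is the centroid of triangle YUS ⇒ J = (-35/18, -11/18)
4. Z lies on line UY with UZ:ZY = -4:1 ⇒ Z = (-23/18, -5/18)
through U parallel to JC: direction (35/18, 29/18); meets HZ at F = (-1241/1014, -275/1014)
F = H + t·(Z−H) with t = 165/169

t = 165/169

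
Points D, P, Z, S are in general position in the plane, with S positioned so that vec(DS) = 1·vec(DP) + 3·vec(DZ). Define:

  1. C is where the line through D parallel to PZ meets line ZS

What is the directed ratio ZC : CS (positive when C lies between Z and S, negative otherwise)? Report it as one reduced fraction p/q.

ZC:CS = -1/4

Work in coordinates with D = (0, 0), P = (1, 0), Z = (0, 1), S = (1, 3).
1. C is where the line through D parallel to PZ meets line ZS ⇒ C = (-1/3, 1/3)
C = Z + t·(S−Z) with t = -1/3, so ZC:CS = t:(1−t) = -1/3:4/3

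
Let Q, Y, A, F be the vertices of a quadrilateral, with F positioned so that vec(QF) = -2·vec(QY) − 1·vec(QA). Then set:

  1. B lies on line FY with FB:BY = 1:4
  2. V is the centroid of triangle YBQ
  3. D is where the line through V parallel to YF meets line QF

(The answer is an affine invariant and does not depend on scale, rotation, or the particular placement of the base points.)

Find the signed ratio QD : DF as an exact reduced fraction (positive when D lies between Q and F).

QD:DF = 2

Choose coordinates Q = (0, 0), Y = (1, 0), A = (0, 1), F = (-2, -1).
1. B lies on line FY with FB:BY = 1:4 ⇒ B = (-7/5, -4/5)
2. V is the centroid of triangle YBQ ⇒ V = (-2/15, -4/15)
3. D is where the line through V parallel to YF meets line QF ⇒ D = (-4/3, -2/3)
D = Q + t·(F−Q) with t = 2/3, so QD:DF = t:(1−t) = 2/3:1/3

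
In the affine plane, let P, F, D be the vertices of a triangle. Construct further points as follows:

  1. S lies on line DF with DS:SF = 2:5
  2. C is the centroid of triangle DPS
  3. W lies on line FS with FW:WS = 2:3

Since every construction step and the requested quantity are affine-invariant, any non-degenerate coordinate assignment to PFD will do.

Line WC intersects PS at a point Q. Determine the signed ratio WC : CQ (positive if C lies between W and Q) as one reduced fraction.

Set P = (0, 0), F = (1, 0), D = (0, 1); any affine frame gives the same invariant.
1. S lies on line DF with DS:SF = 2:5 ⇒ S = (2/7, 5/7)
2. C is the centroid of triangle DPS ⇒ C = (2/21, 4/7)
3. W lies on line FS with FW:WS = 2:3 ⇒ W = (5/7, 2/7)
line WC meets PS at Q = (16/77, 40/77)
C = W + t·(Q−W) with t = 11/9, so WC:CQ = 11/9:-2/9

WC:CQ = -11/2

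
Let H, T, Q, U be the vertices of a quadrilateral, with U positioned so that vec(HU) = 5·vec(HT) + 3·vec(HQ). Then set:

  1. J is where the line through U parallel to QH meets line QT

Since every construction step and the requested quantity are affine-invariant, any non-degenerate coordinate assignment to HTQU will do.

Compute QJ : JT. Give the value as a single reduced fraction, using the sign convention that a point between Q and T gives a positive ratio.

Assign H = (0, 0), T = (1, 0), Q = (0, 1), U = (5, 3) — the answer is frame-independent, so this choice is without loss of generality.
1. J is where the line through U parallel to QH meets line QT ⇒ J = (5, -4)
J = Q + t·(T−Q) with t = 5, so QJ:JT = t:(1−t) = 5:-4

QJ:JT = -5/4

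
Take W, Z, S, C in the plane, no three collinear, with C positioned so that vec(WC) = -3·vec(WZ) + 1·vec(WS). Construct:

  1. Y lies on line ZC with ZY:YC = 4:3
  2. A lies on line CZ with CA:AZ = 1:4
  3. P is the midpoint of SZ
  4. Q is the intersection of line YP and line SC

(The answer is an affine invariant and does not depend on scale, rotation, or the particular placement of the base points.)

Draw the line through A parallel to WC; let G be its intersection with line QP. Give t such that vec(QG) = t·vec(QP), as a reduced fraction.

t = 46/55

Assign W = (0, 0), Z = (1, 0), S = (0, 1), C = (-3, 1) — the answer is frame-independent, so this choice is without loss of generality.
1. Y lies on line ZC with ZY:YC = 4:3 ⇒ Y = (-9/7, 4/7)
2. A lies on line CZ with CA:AZ = 1:4 ⇒ A = (-11/5, 4/5)
3. P is the midpoint of SZ ⇒ P = (1/2, 1/2)
4. Q is the intersection of line YP and line SC ⇒ Q = (-12, 1)
through A parallel to WC: direction (-3, 1); meets QP at G = (-17/11, 32/55)
G = Q + t·(P−Q) with t = 46/55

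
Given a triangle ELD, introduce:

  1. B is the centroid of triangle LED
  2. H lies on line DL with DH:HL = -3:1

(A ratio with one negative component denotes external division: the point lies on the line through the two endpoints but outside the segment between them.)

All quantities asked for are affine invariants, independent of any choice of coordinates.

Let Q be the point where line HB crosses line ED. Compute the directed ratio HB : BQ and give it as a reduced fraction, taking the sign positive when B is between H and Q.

HB:BQ = 7/2

Work in coordinates with E = (0, 0), L = (1, 0), D = (0, 1).
1. B is the centroid of triangle LED ⇒ B = (1/3, 1/3)
2. H lies on line DL with DH:HL = -3:1 ⇒ H = (3/2, -1/2)
line HB meets ED at Q = (0, 4/7)
B = H + t·(Q−H) with t = 7/9, so HB:BQ = 7/9:2/9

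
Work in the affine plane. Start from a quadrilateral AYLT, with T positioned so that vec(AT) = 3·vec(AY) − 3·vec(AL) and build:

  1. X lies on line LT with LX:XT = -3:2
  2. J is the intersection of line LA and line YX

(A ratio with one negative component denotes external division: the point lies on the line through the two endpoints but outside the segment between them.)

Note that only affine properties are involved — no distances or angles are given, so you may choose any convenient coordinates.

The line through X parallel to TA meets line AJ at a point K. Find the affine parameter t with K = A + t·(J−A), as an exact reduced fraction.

t = -16/11

Choose coordinates A = (0, 0), Y = (1, 0), L = (0, 1), T = (3, -3).
1. X lies on line LT with LX:XT = -3:2 ⇒ X = (9, -11)
2. J is the intersection of line LA and line YX ⇒ J = (0, 11/8)
through X parallel to TA: direction (-3, 3); meets AJ at K = (0, -2)
K = A + t·(J−A) with t = -16/11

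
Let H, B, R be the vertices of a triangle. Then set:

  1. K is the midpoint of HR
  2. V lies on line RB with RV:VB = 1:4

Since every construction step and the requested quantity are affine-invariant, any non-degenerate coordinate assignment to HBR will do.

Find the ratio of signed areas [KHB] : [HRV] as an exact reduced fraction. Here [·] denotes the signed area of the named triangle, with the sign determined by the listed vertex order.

Assign H = (0, 0), B = (1, 0), R = (0, 1) — the answer is frame-independent, so this choice is without loss of generality.
1. K is the midpoint of HR ⇒ K = (0, 1/2)
2. V lies on line RB with RV:VB = 1:4 ⇒ V = (1/5, 4/5)
2·[KHB] = 1/2, 2·[HRV] = -1/5
[KHB]:[HRV] = 1/2:-1/5 = -5/2

[KHB]:[HRV] = -5/2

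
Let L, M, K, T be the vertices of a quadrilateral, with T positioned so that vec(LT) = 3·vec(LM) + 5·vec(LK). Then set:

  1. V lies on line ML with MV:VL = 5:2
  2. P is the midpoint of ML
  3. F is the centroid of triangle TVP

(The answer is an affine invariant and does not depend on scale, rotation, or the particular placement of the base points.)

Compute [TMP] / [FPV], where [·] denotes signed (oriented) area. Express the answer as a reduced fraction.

[TMP]:[FPV] = 7

Work in coordinates with L = (0, 0), M = (1, 0), K = (0, 1), T = (3, 5).
1. V lies on line ML with MV:VL = 5:2 ⇒ V = (2/7, 0)
2. P is the midpoint of ML ⇒ P = (1/2, 0)
3. F is the centroid of triangle TVP ⇒ F = (53/42, 5/3)
2·[TMP] = -5/2, 2·[FPV] = -5/14
[TMP]:[FPV] = -5/2:-5/14 = 7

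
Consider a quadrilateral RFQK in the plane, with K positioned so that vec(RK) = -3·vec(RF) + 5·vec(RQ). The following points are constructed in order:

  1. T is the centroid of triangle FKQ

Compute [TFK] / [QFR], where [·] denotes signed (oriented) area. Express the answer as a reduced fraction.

[TFK]:[QFR] = -1/3

Work in coordinates with R = (0, 0), F = (1, 0), Q = (0, 1), K = (-3, 5).
1. T is the centroid of triangle FKQ ⇒ T = (-2/3, 2)
2·[TFK] = 1/3, 2·[QFR] = -1
[TFK]:[QFR] = 1/3:-1 = -1/3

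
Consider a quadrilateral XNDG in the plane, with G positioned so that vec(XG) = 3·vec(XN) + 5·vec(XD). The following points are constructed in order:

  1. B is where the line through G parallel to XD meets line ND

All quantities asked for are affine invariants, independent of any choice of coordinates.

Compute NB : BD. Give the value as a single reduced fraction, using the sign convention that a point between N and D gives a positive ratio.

NB:BD = -2/3

Choose coordinates X = (0, 0), N = (1, 0), D = (0, 1), G = (3, 5).
1. B is where the line through G parallel to XD meets line ND ⇒ B = (3, -2)
B = N + t·(D−N) with t = -2, so NB:BD = t:(1−t) = -2:3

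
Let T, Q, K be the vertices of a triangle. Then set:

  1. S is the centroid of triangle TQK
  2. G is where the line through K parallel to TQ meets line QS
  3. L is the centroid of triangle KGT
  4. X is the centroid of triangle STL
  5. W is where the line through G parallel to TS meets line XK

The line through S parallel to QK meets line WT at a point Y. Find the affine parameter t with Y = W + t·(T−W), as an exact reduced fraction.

Set T = (0, 0), Q = (1, 0), K = (0, 1); any affine frame gives the same invariant.
1. S is the centroid of triangle TQK ⇒ S = (1/3, 1/3)
2. G is where the line through K parallel to TQ meets line QS ⇒ G = (-1, 1)
3. L is the centroid of triangle KGT ⇒ L = (-1/3, 2/3)
4. X is the centroid of triangle STL ⇒ X = (0, 1/3)
5. W is where the line through G parallel to TS meets line XK ⇒ W = (0, 2)
through S parallel to QK: direction (-1, 1); meets WT at Y = (0, 2/3)
Y = W + t·(T−W) with t = 2/3

t = 2/3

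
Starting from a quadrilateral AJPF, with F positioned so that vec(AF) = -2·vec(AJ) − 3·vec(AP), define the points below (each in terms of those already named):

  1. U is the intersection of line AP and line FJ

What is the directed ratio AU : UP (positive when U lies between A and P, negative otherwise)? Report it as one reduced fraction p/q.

AU:UP = -1/2

Set A = (0, 0), J = (1, 0), P = (0, 1), F = (-2, -3); any affine frame gives the same invariant.
1. U is the intersection of line AP and line FJ ⇒ U = (0, -1)
U = A + t·(P−A) with t = -1, so AU:UP = t:(1−t) = -1:2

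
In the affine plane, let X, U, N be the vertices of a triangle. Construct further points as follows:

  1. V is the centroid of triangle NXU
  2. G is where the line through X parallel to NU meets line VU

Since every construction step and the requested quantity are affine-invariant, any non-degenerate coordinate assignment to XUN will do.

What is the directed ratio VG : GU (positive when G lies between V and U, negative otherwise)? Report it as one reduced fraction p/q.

Choose coordinates X = (0, 0), U = (1, 0), N = (0, 1).
1. V is the centroid of triangle NXU ⇒ V = (1/3, 1/3)
2. G is where the line through X parallel to NU meets line VU ⇒ G = (-1, 1)
G = V + t·(U−V) with t = -2, so VG:GU = t:(1−t) = -2:3

VG:GU = -2/3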